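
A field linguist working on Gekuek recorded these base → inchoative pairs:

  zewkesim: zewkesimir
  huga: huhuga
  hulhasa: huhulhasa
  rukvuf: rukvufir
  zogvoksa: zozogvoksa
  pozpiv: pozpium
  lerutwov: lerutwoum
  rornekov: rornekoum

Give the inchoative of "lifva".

pozpiv and zewkesim both have last vowel 'i' yet inflect differently (pozpium, zewkesimir), so the last vowel is not what conditions the rule; the final letter is.
"lifva" ends in -a. The stems ending in -a (hulhasa → huhulhasa, huga → huhuga, zogvoksa → zozogvoksa) repeat the first consonant+vowel as a prefix.
So lifva → lilifva.

lilifva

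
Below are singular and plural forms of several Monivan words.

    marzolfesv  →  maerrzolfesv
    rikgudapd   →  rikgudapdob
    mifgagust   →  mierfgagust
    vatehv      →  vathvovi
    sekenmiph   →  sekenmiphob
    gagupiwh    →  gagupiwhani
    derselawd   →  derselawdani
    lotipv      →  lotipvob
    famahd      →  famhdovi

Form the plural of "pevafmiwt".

derselawd and famahd both end in -d yet inflect differently (derselawdani, famhdovi), so the final letter is not what conditions the rule; the second-to-last letter is.
"pevafmiwt" has second-to-last letter 'w'. The stems whose second-to-last letter is 'w' (gagupiwh → gagupiwhani, derselawd → derselawdani) add -ani.
The other patterns: stems whose second-to-last letter is 's' insert -er- after the first vowel; stems whose second-to-last letter is 'h' delete the last vowel and add -ovi; stems whose second-to-last letter is 'p' add -ob.
So pevafmiwt → pevafmiwtani.

pevafmiwtani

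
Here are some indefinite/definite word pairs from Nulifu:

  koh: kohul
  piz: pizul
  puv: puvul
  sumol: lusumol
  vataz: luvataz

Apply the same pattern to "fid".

fidul

vataz and piz both end in -z yet inflect differently (luvataz, pizul), so the final letter is not what conditions the rule; the number of vowels is.
"fid" has 1 vowel. The stems with 1 vowel (puv → puvul, piz → pizul, koh → kohul) add -ul.
So fid → fidul.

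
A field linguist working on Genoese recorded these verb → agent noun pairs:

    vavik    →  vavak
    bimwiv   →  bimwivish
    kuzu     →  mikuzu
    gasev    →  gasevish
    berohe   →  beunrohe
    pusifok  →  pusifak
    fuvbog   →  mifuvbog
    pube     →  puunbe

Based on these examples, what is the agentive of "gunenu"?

migunenu

bimwiv and vavik both have last vowel 'i' yet inflect differently (bimwivish, vavak), so the last vowel is not what conditions the rule; the final letter is.
"gunenu" ends in -u. The one such stem in the data (kuzu → mikuzu) adds the prefix mi-, so the same rule applies.
The other patterns: stems ending in -v add -ish; stems ending in -k change the last vowel to 'a'; stems ending in -e insert -un- after the first vowel.
So gunenu → migunenu.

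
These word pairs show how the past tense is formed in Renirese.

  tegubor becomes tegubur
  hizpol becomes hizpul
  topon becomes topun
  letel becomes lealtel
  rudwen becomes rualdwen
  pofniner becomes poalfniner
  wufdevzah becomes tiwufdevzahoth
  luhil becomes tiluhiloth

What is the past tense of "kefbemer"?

kealfbemer

"kefbemer" has last vowel 'e'. The stems whose last vowel is 'e' (letel → lealtel, rudwen → rualdwen, pofniner → poalfniner) insert -al- after the first vowel.
The other patterns: stems whose last vowel is 'o' change the last vowel to 'u'; stems whose last vowel is 'a' or 'i' add ti- … -oth around the stem.
So kefbemer → kealfbemer.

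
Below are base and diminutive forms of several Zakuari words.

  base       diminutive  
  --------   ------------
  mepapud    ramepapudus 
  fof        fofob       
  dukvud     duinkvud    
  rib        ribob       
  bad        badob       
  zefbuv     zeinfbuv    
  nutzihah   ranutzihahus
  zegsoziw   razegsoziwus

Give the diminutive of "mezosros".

bad and dukvud both end in -d yet inflect differently (badob, duinkvud), so the final letter is not what conditions the rule; the number of vowels is.
"mezosros" has 3 vowels. The stems with 3 vowels (nutzihah → ranutzihahus, zegsoziw → razegsoziwus, mepapud → ramepapudus) add ra- … -us around the stem.
The other patterns: stems with 1 vowel add -ob; stems with 2 vowels insert -in- after the first vowel.
So mezosros → ramezosrosus.

ramezosrosus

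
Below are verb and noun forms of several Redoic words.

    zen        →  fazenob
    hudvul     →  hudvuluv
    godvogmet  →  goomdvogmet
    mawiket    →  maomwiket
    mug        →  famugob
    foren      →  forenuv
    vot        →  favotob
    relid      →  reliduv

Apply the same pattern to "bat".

fabatob

"bat" has 1 vowel. The stems with 1 vowel (mug → famugob, vot → favotob, zen → fazenob) add fa- … -ob around the stem.
The other patterns: stems with 2 vowels add -uv; stems with 3 vowels insert -om- after the first vowel.
So bat → fabatob.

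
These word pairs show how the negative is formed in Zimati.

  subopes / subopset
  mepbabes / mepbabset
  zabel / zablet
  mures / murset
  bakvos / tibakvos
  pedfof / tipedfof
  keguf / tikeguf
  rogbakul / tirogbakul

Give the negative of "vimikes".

subopes and bakvos both end in -s yet inflect differently (subopset, tibakvos), so the final letter is not what conditions the rule; the last vowel is.
"vimikes" has last vowel 'e'. The stems whose last vowel is 'e' (subopes → subopset, mepbabes → mepbabset, zabel → zablet) delete the last vowel and add -et.
The other pattern: stems whose last vowel is 'o' or 'u' add the prefix ti-.
So vimikes → vimikset.

vimikset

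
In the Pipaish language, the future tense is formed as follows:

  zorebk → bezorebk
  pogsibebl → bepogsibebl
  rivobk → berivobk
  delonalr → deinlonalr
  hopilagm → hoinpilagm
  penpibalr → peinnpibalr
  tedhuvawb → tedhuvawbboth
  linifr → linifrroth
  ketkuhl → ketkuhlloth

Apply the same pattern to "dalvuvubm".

bedalvuvubm

delonalr and linifr both end in -r yet inflect differently (deinlonalr, linifrroth), so the final letter is not what conditions the rule; the second-to-last letter is.
"dalvuvubm" has second-to-last letter 'b'. The stems whose second-to-last letter is 'b' (zorebk → bezorebk, pogsibebl → bepogsibebl, rivobk → berivobk) add the prefix be-.
The other patterns: stems whose second-to-last letter is 'g' or 'l' insert -in- after the first vowel; stems whose second-to-last letter is 'f', 'h' or 'w' double the final consonant and add -oth.
So dalvuvubm → bedalvuvubm.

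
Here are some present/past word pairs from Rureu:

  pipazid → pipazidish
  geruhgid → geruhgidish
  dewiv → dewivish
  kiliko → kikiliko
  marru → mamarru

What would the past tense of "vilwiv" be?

"vilwiv" ends in a consonant. The stems ending in a consonant (pipazid → pipazidish, geruhgid → geruhgidish, dewiv → dewivish) add -ish.
The other pattern: stems ending in a vowel repeat the first consonant+vowel as a prefix.
So vilwiv → vilwivish.

vilwivish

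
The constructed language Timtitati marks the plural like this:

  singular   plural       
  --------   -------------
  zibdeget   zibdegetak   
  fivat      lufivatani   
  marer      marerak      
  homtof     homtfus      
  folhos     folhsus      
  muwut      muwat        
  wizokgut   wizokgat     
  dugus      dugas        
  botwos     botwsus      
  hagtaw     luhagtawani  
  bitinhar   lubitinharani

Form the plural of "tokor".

tokrus

zibdeget and muwut both end in -t yet inflect differently (zibdegetak, muwat), so the final letter is not what conditions the rule; the last vowel is.
"tokor" has last vowel 'o'. The stems whose last vowel is 'o' (folhos → folhsus, botwos → botwsus, homtof → homtfus) delete the last vowel and add -us.
The other patterns: stems whose last vowel is 'e' add -ak; stems whose last vowel is 'u' change the last vowel to 'a'; stems whose last vowel is 'a' add lu- … -ani around the stem.
So tokor → tokrus.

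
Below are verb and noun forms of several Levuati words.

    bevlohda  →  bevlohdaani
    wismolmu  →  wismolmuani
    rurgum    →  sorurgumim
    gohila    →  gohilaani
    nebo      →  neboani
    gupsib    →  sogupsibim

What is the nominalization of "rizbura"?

rizburaani

wismolmu and rurgum both have last vowel 'u' yet inflect differently (wismolmuani, sorurgumim), so the last vowel is not what conditions the rule; whether the stem ends in a vowel or a consonant is.
"rizbura" ends in a vowel. The stems ending in a vowel (wismolmu → wismolmuani, nebo → neboani, bevlohda → bevlohdaani) add -ani.
So rizbura → rizburaani.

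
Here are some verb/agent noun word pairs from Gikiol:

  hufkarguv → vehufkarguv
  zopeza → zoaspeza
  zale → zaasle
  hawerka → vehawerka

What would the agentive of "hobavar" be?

vehobavar

hawerka and zopeza both end in -a yet inflect differently (vehawerka, zoaspeza), so the final letter is not what conditions the rule; the first letter is.
"hobavar" begins with h-. The stems beginning with h- (hufkarguv → vehufkarguv, hawerka → vehawerka) add the prefix ve-.
The other pattern: stems beginning with z- insert -as- after the first vowel.
So hobavar → vehobavar.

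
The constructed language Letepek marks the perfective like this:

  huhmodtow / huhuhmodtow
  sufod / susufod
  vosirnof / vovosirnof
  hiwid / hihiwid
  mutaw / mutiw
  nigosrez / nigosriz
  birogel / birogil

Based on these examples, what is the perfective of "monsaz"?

monsiz

huhmodtow and mutaw both end in -w yet inflect differently (huhuhmodtow, mutiw), so the final letter is not what conditions the rule; the last vowel is.
"monsaz" has last vowel 'a'. The one such stem in the data (mutaw → mutiw) changes the last vowel to 'i' (as do nigosrez, birogel), so the same rule applies.
So monsaz → monsiz.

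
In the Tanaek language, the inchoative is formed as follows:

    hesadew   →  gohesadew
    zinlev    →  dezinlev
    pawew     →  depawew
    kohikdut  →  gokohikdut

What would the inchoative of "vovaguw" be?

"vovaguw" has 3 vowels. The stems with 3 vowels (kohikdut → gokohikdut, hesadew → gohesadew) add the prefix go-.
The other pattern: stems with 2 vowels add the prefix de-.
So vovaguw → govovaguw.

govovaguw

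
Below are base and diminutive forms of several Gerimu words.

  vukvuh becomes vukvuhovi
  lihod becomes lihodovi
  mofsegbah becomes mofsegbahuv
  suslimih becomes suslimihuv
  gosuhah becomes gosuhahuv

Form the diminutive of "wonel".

"wonel" has 2 vowels. The stems with 2 vowels (vukvuh → vukvuhovi, lihod → lihodovi) add -ovi.
So wonel → wonelovi.

wonelovi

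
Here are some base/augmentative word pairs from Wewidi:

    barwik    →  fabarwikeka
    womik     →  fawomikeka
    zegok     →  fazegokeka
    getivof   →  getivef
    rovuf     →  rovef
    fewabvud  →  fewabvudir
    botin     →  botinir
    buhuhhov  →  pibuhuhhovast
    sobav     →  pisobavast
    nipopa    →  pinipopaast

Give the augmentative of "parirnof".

parirnef

"parirnof" ends in -f. The stems ending in -f (getivof → getivef, rovuf → rovef) change the last vowel to 'e'.
So parirnof → parirnef.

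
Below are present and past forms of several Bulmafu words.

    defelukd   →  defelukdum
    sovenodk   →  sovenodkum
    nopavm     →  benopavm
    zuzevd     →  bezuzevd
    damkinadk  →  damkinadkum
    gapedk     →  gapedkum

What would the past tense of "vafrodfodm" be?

zuzevd and defelukd both end in -d yet inflect differently (bezuzevd, defelukdum), so the final letter is not what conditions the rule; the second-to-last letter is.
"vafrodfodm" has second-to-last letter 'd'. The stems whose second-to-last letter is 'd' (damkinadk → damkinadkum, gapedk → gapedkum, sovenodk → sovenodkum) add -um.
The other pattern: stems whose second-to-last letter is 'v' add the prefix be-.
So vafrodfodm → vafrodfodmum.

vafrodfodmum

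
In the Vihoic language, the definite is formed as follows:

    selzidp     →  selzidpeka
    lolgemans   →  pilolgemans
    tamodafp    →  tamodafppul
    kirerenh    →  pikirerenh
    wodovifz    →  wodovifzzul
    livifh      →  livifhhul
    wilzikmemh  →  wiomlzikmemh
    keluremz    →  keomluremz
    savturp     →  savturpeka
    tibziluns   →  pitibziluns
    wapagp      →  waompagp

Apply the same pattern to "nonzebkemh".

kirerenh and livifh both end in -h yet inflect differently (pikirerenh, livifhhul), so the final letter is not what conditions the rule; the second-to-last letter is.
"nonzebkemh" has second-to-last letter 'm'. The stems whose second-to-last letter is 'm' (wilzikmemh → wiomlzikmemh, keluremz → keomluremz) insert -om- after the first vowel.
The other patterns: stems whose second-to-last letter is 'n' add the prefix pi-; stems whose second-to-last letter is 'd' or 'r' add -eka; stems whose second-to-last letter is 'f' double the final consonant and add -ul.
So nonzebkemh → noomnzebkemh.

noomnzebkemh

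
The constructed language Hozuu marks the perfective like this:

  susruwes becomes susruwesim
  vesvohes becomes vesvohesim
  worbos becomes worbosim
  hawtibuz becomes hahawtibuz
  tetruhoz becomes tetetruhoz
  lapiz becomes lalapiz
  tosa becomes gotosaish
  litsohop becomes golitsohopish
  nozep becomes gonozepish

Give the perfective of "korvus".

korvusim

"korvus" ends in -s. The stems ending in -s (susruwes → susruwesim, vesvohes → vesvohesim, worbos → worbosim) add -im.
So korvus → korvusim.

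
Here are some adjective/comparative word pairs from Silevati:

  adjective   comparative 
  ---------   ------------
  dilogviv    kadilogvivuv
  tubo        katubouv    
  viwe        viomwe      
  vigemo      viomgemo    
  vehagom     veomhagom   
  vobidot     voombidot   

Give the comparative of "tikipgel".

katikipgeluv

vigemo and tubo both end in -o yet inflect differently (viomgemo, katubouv), so the final letter is not what conditions the rule; the first letter is.
"tikipgel" begins with t-. The one such stem in the data (tubo → katubouv) adds ka- … -uv around the stem, so the same rule applies.
So tikipgel → katikipgeluv.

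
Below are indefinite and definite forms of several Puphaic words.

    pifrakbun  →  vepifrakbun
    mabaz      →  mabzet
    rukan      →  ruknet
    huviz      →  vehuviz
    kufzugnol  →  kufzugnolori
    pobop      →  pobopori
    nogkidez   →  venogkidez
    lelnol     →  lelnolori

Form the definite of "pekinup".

mabaz and huviz both end in -z yet inflect differently (mabzet, vehuviz), so the final letter is not what conditions the rule; the last vowel is.
"pekinup" has last vowel 'u'. The one such stem in the data (pifrakbun → vepifrakbun) adds the prefix ve-, so the same rule applies.
The other patterns: stems whose last vowel is 'a' delete the last vowel and add -et; stems whose last vowel is 'o' add -ori.
So pekinup → vepekinup.

vepekinup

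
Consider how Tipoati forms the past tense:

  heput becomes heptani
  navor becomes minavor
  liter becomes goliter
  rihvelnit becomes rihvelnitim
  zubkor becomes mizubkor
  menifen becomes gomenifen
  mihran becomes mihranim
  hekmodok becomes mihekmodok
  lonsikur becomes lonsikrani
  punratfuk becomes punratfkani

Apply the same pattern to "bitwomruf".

bitwomrfani

liter and navor both end in -r yet inflect differently (goliter, minavor), so the final letter is not what conditions the rule; the last vowel is.
"bitwomruf" has last vowel 'u'. The stems whose last vowel is 'u' (lonsikur → lonsikrani, heput → heptani, punratfuk → punratfkani) delete the last vowel and add -ani.
The other patterns: stems whose last vowel is 'e' add the prefix go-; stems whose last vowel is 'o' add the prefix mi-; stems whose last vowel is 'a' or 'i' add -im.
So bitwomruf → bitwomrfani.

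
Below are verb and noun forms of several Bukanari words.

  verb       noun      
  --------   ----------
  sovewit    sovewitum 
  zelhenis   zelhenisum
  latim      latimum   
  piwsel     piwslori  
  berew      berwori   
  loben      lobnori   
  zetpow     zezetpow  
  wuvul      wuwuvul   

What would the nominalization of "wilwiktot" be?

wiwilwiktot

berew and zetpow both end in -w yet inflect differently (berwori, zezetpow), so the final letter is not what conditions the rule; the last vowel is.
"wilwiktot" has last vowel 'o'. The one such stem in the data (zetpow → zezetpow) repeats the first consonant+vowel as a prefix (as does wuvul), so the same rule applies.
The other patterns: stems whose last vowel is 'i' add -um; stems whose last vowel is 'e' delete the last vowel and add -ori.
So wilwiktot → wiwilwiktot.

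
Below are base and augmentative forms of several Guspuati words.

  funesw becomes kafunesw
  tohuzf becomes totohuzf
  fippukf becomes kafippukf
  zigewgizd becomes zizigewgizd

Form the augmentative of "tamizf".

tohuzf and fippukf both end in -f yet inflect differently (totohuzf, kafippukf), so the final letter is not what conditions the rule; the second-to-last letter is.
"tamizf" has second-to-last letter 'z'. The stems whose second-to-last letter is 'z' (tohuzf → totohuzf, zigewgizd → zizigewgizd) repeat the first consonant+vowel as a prefix.
The other pattern: stems whose second-to-last letter is 'k' or 's' add the prefix ka-.
So tamizf → tatamizf.

tatamizf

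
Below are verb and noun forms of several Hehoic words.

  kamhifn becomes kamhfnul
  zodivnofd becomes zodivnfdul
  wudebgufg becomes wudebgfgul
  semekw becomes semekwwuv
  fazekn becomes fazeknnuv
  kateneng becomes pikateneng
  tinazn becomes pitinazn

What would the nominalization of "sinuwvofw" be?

sinuwvfwul

kamhifn and fazekn both end in -n yet inflect differently (kamhfnul, fazeknnuv), so the final letter is not what conditions the rule; the second-to-last letter is.
"sinuwvofw" has second-to-last letter 'f'. The stems whose second-to-last letter is 'f' (kamhifn → kamhfnul, zodivnofd → zodivnfdul, wudebgufg → wudebgfgul) delete the last vowel and add -ul.
So sinuwvofw → sinuwvfwul.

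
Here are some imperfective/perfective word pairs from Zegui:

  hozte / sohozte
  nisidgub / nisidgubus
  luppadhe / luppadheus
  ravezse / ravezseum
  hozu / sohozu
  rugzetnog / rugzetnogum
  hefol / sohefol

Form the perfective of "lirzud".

ravezse and luppadhe both end in -e yet inflect differently (ravezseum, luppadheus), so the final letter is not what conditions the rule; the first letter is.
"lirzud" begins with l-. The one such stem in the data (luppadhe → luppadheus) adds -us, so the same rule applies.
So lirzud → lirzudus.

lirzudus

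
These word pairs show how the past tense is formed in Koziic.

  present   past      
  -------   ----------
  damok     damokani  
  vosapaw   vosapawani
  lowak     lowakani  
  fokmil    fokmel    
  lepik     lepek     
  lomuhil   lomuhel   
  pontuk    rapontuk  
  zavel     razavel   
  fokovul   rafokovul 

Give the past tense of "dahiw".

dahew

damok and lepik both end in -k yet inflect differently (damokani, lepek), so the final letter is not what conditions the rule; the last vowel is.
"dahiw" has last vowel 'i'. The stems whose last vowel is 'i' (fokmil → fokmel, lepik → lepek, lomuhil → lomuhel) change the last vowel to 'e'.
So dahiw → dahew.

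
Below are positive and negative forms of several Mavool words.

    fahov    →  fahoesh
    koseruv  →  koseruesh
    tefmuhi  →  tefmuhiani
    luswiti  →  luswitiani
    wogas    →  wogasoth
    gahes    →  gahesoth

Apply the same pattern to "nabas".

nabasoth

koseruv and tefmuhi both have 3 vowels yet inflect differently (koseruesh, tefmuhiani), so the number of vowels is not what conditions the rule; the final letter is.
"nabas" ends in -s. The stems ending in -s (wogas → wogasoth, gahes → gahesoth) add -oth.
The other patterns: stems ending in -v drop the final letter and add -esh; stems ending in -i add -ani.
So nabas → nabasoth.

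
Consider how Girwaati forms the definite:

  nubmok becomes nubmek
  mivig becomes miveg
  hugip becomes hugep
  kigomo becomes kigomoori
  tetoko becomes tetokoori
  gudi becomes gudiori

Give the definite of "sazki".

sazkiori

"sazki" ends in a vowel. The stems ending in a vowel (kigomo → kigomoori, tetoko → tetokoori, gudi → gudiori) add -ori.
So sazki → sazkiori.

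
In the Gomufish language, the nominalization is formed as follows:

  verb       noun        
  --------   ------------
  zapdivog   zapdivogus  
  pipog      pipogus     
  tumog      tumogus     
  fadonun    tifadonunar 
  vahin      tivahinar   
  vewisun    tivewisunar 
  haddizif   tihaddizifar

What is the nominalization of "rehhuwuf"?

tirehhuwufar

zapdivog and fadonun both have 3 vowels yet inflect differently (zapdivogus, tifadonunar), so the number of vowels is not what conditions the rule; the final letter is.
"rehhuwuf" ends in -f. The one such stem in the data (haddizif → tihaddizifar) adds ti- … -ar around the stem, so the same rule applies.
So rehhuwuf → tirehhuwufar.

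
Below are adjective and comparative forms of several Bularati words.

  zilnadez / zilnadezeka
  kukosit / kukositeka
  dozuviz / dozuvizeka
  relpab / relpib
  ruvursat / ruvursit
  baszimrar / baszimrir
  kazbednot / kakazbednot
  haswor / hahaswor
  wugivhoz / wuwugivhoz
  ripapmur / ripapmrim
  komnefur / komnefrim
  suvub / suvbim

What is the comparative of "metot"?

memetot

kukosit and ruvursat both end in -t yet inflect differently (kukositeka, ruvursit), so the final letter is not what conditions the rule; the last vowel is.
"metot" has last vowel 'o'. The stems whose last vowel is 'o' (kazbednot → kakazbednot, haswor → hahaswor, wugivhoz → wuwugivhoz) repeat the first consonant+vowel as a prefix.
So metot → memetot.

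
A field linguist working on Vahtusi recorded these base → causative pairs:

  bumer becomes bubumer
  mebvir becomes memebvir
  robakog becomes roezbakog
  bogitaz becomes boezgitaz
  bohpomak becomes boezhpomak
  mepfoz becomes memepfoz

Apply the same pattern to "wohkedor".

woezhkedor

mepfoz and bogitaz both end in -z yet inflect differently (memepfoz, boezgitaz), so the final letter is not what conditions the rule; the number of vowels is.
"wohkedor" has 3 vowels. The stems with 3 vowels (robakog → roezbakog, bohpomak → boezhpomak, bogitaz → boezgitaz) insert -ez- after the first vowel.
So wohkedor → woezhkedor.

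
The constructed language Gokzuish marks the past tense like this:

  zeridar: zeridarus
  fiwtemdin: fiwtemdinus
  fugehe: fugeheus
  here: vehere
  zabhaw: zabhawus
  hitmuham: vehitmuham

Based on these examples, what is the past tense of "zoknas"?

zoknasus

"zoknas" begins with z-. The stems beginning with z- (zabhaw → zabhawus, zeridar → zeridarus) add -us.
So zoknas → zoknasus.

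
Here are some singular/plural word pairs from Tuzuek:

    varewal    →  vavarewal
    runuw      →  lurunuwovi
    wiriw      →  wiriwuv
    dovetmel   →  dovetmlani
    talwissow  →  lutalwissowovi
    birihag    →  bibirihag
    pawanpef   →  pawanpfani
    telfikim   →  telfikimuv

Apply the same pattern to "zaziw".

zaziwuv

"zaziw" has last vowel 'i'. The stems whose last vowel is 'i' (telfikim → telfikimuv, wiriw → wiriwuv) add -uv.
So zaziw → zaziwuv.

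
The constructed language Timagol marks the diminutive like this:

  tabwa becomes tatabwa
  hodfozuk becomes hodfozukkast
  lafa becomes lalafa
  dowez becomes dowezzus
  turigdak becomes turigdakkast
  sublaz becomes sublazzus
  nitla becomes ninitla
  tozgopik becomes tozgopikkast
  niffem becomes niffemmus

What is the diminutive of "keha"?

tabwa and turigdak both have last vowel 'a' yet inflect differently (tatabwa, turigdakkast), so the last vowel is not what conditions the rule; the final letter is.
"keha" ends in -a. The stems ending in -a (tabwa → tatabwa, lafa → lalafa, nitla → ninitla) repeat the first consonant+vowel as a prefix.
The other patterns: stems ending in -k double the final consonant and add -ast; stems ending in -m or -z double the final consonant and add -us.
So keha → kekeha.

kekeha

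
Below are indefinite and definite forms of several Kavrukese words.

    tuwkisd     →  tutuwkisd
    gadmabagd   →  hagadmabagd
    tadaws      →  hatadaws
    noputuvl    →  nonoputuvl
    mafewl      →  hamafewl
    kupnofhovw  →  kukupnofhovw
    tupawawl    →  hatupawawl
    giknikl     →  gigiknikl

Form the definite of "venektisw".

vevenektisw

mafewl and noputuvl both end in -l yet inflect differently (hamafewl, nonoputuvl), so the final letter is not what conditions the rule; the second-to-last letter is.
"venektisw" has second-to-last letter 's'. The one such stem in the data (tuwkisd → tutuwkisd) repeats the first consonant+vowel as a prefix (as do noputuvl, giknikl), so the same rule applies.
The other pattern: stems whose second-to-last letter is 'g' or 'w' add the prefix ha-.
So venektisw → vevenektisw.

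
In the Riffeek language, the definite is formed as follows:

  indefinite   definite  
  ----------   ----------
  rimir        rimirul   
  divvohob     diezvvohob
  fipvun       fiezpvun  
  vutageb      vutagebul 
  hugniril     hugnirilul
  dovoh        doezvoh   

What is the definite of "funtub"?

"funtub" has last vowel 'u'. The one such stem in the data (fipvun → fiezpvun) inserts -ez- after the first vowel (as do divvohob, dovoh), so the same rule applies.
So funtub → fuezntub.

fuezntub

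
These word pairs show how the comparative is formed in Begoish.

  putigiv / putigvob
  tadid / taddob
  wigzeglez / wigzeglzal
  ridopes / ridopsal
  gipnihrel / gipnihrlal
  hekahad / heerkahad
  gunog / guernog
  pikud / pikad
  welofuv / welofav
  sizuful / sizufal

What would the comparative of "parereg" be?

parergal

"parereg" has last vowel 'e'. The stems whose last vowel is 'e' (wigzeglez → wigzeglzal, ridopes → ridopsal, gipnihrel → gipnihrlal) delete the last vowel and add -al.
So parereg → parergal.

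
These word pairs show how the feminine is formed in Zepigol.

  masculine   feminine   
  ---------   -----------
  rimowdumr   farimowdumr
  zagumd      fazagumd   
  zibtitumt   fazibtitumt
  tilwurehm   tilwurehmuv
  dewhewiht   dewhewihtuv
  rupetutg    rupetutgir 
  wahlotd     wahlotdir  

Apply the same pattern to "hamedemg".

"hamedemg" has second-to-last letter 'm'. The stems whose second-to-last letter is 'm' (rimowdumr → farimowdumr, zagumd → fazagumd, zibtitumt → fazibtitumt) add the prefix fa-.
The other patterns: stems whose second-to-last letter is 'h' add -uv; stems whose second-to-last letter is 't' add -ir.
So hamedemg → fahamedemg.

fahamedemg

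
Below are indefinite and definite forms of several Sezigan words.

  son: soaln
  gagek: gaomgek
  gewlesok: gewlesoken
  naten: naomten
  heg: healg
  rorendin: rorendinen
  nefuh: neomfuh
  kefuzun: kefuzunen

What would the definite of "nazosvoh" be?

son and naten both end in -n yet inflect differently (soaln, naomten), so the final letter is not what conditions the rule; the number of vowels is.
"nazosvoh" has 3 vowels. The stems with 3 vowels (kefuzun → kefuzunen, rorendin → rorendinen, gewlesok → gewlesoken) add -en.
The other patterns: stems with 1 vowel insert -al- after the first vowel; stems with 2 vowels insert -om- after the first vowel.
So nazosvoh → nazosvohen.

nazosvohen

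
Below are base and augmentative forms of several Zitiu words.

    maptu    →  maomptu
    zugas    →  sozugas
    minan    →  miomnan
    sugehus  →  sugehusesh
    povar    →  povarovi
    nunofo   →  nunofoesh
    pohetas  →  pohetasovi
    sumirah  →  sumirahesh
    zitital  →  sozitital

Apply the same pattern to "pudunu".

pudunuovi

pohetas and zugas both end in -s yet inflect differently (pohetasovi, sozugas), so the final letter is not what conditions the rule; the first letter is.
"pudunu" begins with p-. The stems beginning with p- (pohetas → pohetasovi, povar → povarovi) add -ovi.
So pudunu → pudunuovi.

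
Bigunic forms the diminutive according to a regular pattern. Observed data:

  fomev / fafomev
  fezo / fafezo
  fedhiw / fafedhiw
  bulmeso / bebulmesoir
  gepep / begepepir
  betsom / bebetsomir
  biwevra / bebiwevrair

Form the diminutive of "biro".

bebiroir

fezo and bulmeso both end in -o yet inflect differently (fafezo, bebulmesoir), so the final letter is not what conditions the rule; the first letter is.
"biro" begins with b-. The stems beginning with b- (bulmeso → bebulmesoir, betsom → bebetsomir, biwevra → bebiwevrair) add be- … -ir around the stem.
So biro → bebiroir.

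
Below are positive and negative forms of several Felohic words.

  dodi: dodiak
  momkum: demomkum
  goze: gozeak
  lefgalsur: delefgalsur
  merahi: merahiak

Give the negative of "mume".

mumeak

merahi and momkum both begin with m- yet inflect differently (merahiak, demomkum), so the first letter is not what conditions the rule; whether the stem ends in a vowel or a consonant is.
"mume" ends in a vowel. The stems ending in a vowel (merahi → merahiak, dodi → dodiak, goze → gozeak) add -ak.
The other pattern: stems ending in a consonant add the prefix de-.
So mume → mumeak.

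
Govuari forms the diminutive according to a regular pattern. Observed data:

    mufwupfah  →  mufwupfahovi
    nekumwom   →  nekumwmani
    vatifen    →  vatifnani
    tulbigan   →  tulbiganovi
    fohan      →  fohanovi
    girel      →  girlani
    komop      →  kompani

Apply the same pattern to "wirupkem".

tulbigan and vatifen both end in -n yet inflect differently (tulbiganovi, vatifnani), so the final letter is not what conditions the rule; the last vowel is.
"wirupkem" has last vowel 'e'. The stems whose last vowel is 'e' (girel → girlani, vatifen → vatifnani) delete the last vowel and add -ani.
So wirupkem → wirupkmani.

wirupkmani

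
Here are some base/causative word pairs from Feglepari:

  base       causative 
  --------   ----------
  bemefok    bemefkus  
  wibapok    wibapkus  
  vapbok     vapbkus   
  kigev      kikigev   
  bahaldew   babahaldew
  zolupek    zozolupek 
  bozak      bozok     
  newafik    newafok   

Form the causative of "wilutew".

wiwilutew

bemefok and zolupek both end in -k yet inflect differently (bemefkus, zozolupek), so the final letter is not what conditions the rule; the last vowel is.
"wilutew" has last vowel 'e'. The stems whose last vowel is 'e' (kigev → kikigev, bahaldew → babahaldew, zolupek → zozolupek) repeat the first consonant+vowel as a prefix.
The other patterns: stems whose last vowel is 'o' delete the last vowel and add -us; stems whose last vowel is 'a' or 'i' change the last vowel to 'o'.
So wilutew → wiwilutew.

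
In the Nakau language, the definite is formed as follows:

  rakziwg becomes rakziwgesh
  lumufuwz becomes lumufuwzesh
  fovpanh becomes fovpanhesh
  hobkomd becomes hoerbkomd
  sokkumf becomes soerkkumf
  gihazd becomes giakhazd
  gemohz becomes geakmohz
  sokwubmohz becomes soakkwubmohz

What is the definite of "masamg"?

"masamg" has second-to-last letter 'm'. The stems whose second-to-last letter is 'm' (hobkomd → hoerbkomd, sokkumf → soerkkumf) insert -er- after the first vowel.
The other patterns: stems whose second-to-last letter is 'n' or 'w' add -esh; stems whose second-to-last letter is 'h' or 'z' insert -ak- after the first vowel.
So masamg → maersamg.

maersamg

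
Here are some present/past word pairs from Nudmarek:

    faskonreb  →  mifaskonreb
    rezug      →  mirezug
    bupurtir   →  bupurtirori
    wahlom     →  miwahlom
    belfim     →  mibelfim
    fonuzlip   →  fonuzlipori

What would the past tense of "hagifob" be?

mihagifob

bupurtir and belfim both have last vowel 'i' yet inflect differently (bupurtirori, mibelfim), so the last vowel is not what conditions the rule; the final letter is.
"hagifob" ends in -b. The one such stem in the data (faskonreb → mifaskonreb) adds the prefix mi-, so the same rule applies.
The other pattern: stems ending in -p or -r add -ori.
So hagifob → mihagifob.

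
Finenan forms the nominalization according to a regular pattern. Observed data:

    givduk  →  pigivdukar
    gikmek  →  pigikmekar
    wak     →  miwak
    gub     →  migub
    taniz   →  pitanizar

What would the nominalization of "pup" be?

mipup

givduk and wak both end in -k yet inflect differently (pigivdukar, miwak), so the final letter is not what conditions the rule; the number of vowels is.
"pup" has 1 vowel. The stems with 1 vowel (wak → miwak, gub → migub) add the prefix mi-.
The other pattern: stems with 2 vowels add pi- … -ar around the stem.
So pup → mipup.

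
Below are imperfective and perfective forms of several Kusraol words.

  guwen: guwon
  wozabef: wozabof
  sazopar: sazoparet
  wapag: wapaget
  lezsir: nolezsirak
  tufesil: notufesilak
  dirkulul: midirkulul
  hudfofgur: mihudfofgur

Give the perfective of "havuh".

sazopar and lezsir both end in -r yet inflect differently (sazoparet, nolezsirak), so the final letter is not what conditions the rule; the last vowel is.
"havuh" has last vowel 'u'. The stems whose last vowel is 'u' (dirkulul → midirkulul, hudfofgur → mihudfofgur) add the prefix mi-.
The other patterns: stems whose last vowel is 'e' change the last vowel to 'o'; stems whose last vowel is 'a' add -et; stems whose last vowel is 'i' add no- … -ak around the stem.
So havuh → mihavuh.

mihavuh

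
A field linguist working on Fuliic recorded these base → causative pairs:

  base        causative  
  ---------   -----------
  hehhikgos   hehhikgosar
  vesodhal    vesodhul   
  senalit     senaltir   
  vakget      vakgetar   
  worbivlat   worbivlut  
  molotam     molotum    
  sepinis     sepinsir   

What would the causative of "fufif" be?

"fufif" has last vowel 'i'. The stems whose last vowel is 'i' (senalit → senaltir, sepinis → sepinsir) delete the last vowel and add -ir.
So fufif → fuffir.

fuffir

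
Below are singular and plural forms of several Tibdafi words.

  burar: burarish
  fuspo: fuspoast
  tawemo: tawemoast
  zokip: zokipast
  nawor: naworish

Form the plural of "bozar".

"bozar" ends in -r. The stems ending in -r (nawor → naworish, burar → burarish) add -ish.
The other pattern: stems ending in -o or -p add -ast.
So bozar → bozarish.

bozarish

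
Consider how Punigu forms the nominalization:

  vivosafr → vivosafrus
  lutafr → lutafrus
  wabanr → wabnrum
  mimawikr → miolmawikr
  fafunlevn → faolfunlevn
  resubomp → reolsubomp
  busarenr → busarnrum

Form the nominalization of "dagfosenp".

dagfosnpum

"dagfosenp" has second-to-last letter 'n'. The stems whose second-to-last letter is 'n' (busarenr → busarnrum, wabanr → wabnrum) delete the last vowel and add -um.
The other patterns: stems whose second-to-last letter is 'f' add -us; stems whose second-to-last letter is 'k', 'm' or 'v' insert -ol- after the first vowel.
So dagfosenp → dagfosnpum.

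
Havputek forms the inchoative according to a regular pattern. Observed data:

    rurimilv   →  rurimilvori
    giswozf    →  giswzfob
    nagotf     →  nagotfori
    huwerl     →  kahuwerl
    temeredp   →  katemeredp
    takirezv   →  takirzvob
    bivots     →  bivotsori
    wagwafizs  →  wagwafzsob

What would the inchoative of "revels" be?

revelsori

takirezv and rurimilv both end in -v yet inflect differently (takirzvob, rurimilvori), so the final letter is not what conditions the rule; the second-to-last letter is.
"revels" has second-to-last letter 'l'. The one such stem in the data (rurimilv → rurimilvori) adds -ori, so the same rule applies.
The other patterns: stems whose second-to-last letter is 'z' delete the last vowel and add -ob; stems whose second-to-last letter is 'd' or 'r' add the prefix ka-.
So revels → revelsori.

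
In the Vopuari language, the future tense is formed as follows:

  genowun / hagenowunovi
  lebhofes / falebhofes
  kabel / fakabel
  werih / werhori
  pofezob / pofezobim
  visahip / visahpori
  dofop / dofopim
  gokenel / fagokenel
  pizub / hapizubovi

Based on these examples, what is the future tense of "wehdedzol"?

wehdedzolim

pizub and pofezob both end in -b yet inflect differently (hapizubovi, pofezobim), so the final letter is not what conditions the rule; the last vowel is.
"wehdedzol" has last vowel 'o'. The stems whose last vowel is 'o' (dofop → dofopim, pofezob → pofezobim) add -im.
So wehdedzol → wehdedzolim.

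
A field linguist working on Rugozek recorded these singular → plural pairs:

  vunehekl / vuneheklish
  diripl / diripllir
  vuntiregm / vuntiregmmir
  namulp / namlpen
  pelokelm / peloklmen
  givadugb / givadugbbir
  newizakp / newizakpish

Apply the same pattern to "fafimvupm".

fafimvupmmir

"fafimvupm" has second-to-last letter 'p'. The one such stem in the data (diripl → diripllir) doubles the final consonant and adds -ir (as do givadugb, vuntiregm), so the same rule applies.
So fafimvupm → fafimvupmmir.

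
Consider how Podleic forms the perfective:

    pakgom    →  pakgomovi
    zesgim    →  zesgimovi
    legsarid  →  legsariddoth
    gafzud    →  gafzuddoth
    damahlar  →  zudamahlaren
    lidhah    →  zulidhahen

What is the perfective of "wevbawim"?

wevbawimovi

zesgim and legsarid both have last vowel 'i' yet inflect differently (zesgimovi, legsariddoth), so the last vowel is not what conditions the rule; the final letter is.
"wevbawim" ends in -m. The stems ending in -m (pakgom → pakgomovi, zesgim → zesgimovi) add -ovi.
So wevbawim → wevbawimovi.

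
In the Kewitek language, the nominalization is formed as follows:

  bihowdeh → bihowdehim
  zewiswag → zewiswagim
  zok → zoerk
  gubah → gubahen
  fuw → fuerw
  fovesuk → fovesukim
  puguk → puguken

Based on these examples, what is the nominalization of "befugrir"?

befugririm

zok and puguk both end in -k yet inflect differently (zoerk, puguken), so the final letter is not what conditions the rule; the number of vowels is.
"befugrir" has 3 vowels. The stems with 3 vowels (zewiswag → zewiswagim, fovesuk → fovesukim, bihowdeh → bihowdehim) add -im.
So befugrir → befugririm.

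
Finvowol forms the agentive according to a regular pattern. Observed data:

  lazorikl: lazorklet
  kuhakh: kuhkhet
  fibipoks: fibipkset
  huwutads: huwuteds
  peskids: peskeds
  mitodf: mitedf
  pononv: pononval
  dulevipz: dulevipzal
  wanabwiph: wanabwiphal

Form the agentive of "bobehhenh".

"bobehhenh" has second-to-last letter 'n'. The one such stem in the data (pononv → pononval) adds -al, so the same rule applies.
The other patterns: stems whose second-to-last letter is 'k' delete the last vowel and add -et; stems whose second-to-last letter is 'd' change the last vowel to 'e'.
So bobehhenh → bobehhenhal.

bobehhenhal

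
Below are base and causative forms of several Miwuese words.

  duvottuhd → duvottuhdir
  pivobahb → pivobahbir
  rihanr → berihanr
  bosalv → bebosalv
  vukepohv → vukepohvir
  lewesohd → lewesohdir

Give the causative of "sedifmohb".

sedifmohbir

vukepohv and bosalv both end in -v yet inflect differently (vukepohvir, bebosalv), so the final letter is not what conditions the rule; the second-to-last letter is.
"sedifmohb" has second-to-last letter 'h'. The stems whose second-to-last letter is 'h' (vukepohv → vukepohvir, duvottuhd → duvottuhdir, pivobahb → pivobahbir) add -ir.
The other pattern: stems whose second-to-last letter is 'l' or 'n' add the prefix be-.
So sedifmohb → sedifmohbir.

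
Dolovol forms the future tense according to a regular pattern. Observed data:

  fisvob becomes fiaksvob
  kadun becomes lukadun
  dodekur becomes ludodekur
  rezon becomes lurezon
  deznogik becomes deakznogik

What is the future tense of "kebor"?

"kebor" ends in -r. The one such stem in the data (dodekur → ludodekur) adds the prefix lu-, so the same rule applies.
So kebor → lukebor.

lukebor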